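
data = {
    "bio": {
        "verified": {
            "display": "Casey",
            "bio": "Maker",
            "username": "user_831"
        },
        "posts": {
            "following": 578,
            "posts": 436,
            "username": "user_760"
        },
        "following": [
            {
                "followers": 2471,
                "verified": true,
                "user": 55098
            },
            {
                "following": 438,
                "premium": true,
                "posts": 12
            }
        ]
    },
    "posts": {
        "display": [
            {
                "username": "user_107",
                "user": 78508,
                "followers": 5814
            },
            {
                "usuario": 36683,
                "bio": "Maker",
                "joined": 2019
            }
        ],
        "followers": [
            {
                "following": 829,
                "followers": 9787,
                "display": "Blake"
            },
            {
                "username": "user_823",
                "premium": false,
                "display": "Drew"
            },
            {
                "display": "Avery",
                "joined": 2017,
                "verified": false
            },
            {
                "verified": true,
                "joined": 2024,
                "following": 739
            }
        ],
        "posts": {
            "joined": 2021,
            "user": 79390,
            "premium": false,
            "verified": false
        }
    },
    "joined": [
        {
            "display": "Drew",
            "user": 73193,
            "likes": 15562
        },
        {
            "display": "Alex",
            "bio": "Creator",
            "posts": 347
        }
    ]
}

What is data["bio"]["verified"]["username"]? "user_831"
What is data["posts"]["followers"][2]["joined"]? 2017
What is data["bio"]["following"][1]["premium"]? True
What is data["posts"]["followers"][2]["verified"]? False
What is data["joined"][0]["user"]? 73193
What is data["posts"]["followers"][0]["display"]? "Blake"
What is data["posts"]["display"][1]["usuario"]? 36683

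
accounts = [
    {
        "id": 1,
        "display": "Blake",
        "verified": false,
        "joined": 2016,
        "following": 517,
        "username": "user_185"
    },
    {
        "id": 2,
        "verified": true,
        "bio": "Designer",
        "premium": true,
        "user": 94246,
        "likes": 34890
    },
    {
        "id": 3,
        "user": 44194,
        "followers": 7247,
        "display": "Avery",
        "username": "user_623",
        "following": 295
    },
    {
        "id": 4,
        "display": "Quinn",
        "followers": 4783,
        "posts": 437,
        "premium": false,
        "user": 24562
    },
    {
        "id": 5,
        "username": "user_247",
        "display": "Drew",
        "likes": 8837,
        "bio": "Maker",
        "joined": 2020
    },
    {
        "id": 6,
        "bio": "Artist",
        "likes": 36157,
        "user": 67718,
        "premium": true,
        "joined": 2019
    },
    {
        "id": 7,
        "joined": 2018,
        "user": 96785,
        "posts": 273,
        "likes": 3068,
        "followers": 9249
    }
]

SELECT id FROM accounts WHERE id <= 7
[1, 2, 3, 4, 5, 6, 7]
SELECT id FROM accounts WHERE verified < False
[]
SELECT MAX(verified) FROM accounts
True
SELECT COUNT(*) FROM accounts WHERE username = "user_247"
1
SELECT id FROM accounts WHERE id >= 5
[5, 6, 7]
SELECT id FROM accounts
[1, 2, 3, 4, 5, 6, 7]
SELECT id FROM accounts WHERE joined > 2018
[5, 6]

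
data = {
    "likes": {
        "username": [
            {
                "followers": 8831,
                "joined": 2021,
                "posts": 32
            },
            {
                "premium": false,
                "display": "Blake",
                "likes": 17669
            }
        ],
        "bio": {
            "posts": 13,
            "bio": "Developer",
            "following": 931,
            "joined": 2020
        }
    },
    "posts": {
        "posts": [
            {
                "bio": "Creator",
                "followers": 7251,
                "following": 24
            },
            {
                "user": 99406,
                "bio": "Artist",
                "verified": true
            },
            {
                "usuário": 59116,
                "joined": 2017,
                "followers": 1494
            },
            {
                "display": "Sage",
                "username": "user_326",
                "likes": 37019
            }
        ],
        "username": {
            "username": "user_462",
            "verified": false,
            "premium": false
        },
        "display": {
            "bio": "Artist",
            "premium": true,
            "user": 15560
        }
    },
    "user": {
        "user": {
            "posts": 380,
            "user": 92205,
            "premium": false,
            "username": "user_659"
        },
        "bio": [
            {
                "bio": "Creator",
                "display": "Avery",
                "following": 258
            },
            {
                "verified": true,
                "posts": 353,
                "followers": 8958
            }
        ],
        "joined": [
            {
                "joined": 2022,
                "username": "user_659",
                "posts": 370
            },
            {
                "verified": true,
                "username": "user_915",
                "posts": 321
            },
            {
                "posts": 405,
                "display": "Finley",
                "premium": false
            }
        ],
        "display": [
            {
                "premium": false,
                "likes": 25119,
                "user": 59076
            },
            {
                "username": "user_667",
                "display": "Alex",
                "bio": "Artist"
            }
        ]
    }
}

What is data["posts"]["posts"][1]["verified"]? True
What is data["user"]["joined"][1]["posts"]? 321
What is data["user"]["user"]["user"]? 92205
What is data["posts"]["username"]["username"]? "user_462"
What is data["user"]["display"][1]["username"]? "user_667"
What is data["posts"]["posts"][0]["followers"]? 7251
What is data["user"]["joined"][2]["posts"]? 405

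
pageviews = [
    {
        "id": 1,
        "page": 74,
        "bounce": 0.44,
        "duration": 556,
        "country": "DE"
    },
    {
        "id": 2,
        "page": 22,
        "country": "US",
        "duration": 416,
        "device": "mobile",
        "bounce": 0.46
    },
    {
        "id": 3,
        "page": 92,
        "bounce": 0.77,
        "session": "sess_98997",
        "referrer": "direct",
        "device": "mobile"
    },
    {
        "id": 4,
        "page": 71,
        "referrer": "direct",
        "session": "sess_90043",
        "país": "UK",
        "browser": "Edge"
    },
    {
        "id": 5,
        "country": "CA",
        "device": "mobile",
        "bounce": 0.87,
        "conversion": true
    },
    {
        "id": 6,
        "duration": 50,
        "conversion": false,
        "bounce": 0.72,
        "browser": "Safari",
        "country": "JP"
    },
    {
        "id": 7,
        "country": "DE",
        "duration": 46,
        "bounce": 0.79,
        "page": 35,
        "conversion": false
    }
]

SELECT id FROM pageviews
[1, 2, 3, 4, 5, 6, 7]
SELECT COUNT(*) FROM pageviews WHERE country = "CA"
1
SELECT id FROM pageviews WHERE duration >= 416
[1, 2]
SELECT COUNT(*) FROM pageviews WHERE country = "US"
1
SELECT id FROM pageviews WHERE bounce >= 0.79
[5, 7]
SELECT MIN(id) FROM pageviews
1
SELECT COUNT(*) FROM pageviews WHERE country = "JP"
1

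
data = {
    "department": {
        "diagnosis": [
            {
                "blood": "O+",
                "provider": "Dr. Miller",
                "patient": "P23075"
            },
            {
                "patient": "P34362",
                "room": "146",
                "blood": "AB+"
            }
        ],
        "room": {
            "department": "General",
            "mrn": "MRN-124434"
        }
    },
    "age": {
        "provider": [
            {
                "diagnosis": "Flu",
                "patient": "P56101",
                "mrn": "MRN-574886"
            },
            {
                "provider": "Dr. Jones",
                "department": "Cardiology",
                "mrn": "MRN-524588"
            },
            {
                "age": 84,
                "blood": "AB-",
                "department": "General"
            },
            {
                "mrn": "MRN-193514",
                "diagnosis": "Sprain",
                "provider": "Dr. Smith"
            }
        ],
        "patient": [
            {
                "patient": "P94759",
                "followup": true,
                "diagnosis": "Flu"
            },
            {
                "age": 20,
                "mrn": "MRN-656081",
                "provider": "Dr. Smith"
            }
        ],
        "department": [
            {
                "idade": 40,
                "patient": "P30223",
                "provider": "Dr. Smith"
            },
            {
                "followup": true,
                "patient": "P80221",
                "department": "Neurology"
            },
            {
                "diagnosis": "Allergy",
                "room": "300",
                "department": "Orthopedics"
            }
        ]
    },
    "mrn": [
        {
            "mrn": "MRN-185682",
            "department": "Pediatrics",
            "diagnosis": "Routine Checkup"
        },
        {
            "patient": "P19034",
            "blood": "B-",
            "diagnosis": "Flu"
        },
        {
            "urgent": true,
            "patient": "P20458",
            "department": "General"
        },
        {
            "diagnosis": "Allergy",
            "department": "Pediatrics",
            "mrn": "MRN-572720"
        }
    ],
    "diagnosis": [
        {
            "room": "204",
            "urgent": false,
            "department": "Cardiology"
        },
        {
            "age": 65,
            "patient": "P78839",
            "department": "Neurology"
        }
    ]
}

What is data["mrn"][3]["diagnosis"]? "Allergy"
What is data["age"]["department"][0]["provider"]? "Dr. Smith"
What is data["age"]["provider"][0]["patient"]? "P56101"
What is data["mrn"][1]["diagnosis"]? "Flu"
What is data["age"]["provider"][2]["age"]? 84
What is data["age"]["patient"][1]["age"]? 20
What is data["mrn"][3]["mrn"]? "MRN-572720"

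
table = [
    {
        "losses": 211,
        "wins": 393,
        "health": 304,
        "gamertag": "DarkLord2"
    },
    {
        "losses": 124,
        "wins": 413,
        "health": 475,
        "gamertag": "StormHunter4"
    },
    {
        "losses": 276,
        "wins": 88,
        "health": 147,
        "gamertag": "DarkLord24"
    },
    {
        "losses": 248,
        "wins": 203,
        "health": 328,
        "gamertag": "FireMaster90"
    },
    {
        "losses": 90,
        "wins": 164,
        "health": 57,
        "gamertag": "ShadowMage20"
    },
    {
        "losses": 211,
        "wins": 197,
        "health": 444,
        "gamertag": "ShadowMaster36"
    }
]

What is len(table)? 6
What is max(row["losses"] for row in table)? 276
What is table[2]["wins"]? 88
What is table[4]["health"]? 57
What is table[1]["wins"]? 413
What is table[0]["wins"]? 393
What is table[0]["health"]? 304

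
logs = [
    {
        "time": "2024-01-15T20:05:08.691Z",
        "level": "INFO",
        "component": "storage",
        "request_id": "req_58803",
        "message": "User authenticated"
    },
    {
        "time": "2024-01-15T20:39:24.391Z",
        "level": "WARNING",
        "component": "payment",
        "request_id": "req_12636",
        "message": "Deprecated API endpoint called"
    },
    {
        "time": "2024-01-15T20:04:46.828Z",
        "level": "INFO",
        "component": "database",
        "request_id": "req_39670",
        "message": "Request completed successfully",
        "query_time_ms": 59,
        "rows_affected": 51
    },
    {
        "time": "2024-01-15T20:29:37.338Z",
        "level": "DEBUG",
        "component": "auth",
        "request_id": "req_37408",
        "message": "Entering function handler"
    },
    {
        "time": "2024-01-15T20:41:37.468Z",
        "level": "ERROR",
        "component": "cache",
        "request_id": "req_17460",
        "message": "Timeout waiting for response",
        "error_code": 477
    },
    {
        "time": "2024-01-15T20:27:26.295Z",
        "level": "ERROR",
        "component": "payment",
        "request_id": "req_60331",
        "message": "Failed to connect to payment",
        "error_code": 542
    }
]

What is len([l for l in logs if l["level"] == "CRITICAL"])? 0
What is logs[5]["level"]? "ERROR"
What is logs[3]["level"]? "DEBUG"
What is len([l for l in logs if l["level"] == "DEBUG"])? 1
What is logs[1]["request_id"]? "req_12636"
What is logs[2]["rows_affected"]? 51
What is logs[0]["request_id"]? "req_58803"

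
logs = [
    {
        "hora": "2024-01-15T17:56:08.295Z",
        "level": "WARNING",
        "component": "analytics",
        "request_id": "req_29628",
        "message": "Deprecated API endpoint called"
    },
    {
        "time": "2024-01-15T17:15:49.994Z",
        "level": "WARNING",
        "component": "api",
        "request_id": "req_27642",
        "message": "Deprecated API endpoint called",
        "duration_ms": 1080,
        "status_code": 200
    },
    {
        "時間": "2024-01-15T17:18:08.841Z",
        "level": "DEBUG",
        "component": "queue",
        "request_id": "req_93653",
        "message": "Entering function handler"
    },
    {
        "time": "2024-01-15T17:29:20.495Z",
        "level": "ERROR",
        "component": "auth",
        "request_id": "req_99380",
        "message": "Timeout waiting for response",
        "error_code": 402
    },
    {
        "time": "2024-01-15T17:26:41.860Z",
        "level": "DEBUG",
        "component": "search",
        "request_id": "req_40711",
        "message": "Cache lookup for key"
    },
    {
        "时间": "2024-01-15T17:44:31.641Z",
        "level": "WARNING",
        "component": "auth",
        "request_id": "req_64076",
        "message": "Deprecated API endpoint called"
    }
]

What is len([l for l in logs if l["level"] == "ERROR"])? 1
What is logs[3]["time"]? "2024-01-15T17:29:20.495Z"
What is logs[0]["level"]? "WARNING"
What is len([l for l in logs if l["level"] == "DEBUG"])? 2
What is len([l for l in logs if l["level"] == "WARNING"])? 3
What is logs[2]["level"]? "DEBUG"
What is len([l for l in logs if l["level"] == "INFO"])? 0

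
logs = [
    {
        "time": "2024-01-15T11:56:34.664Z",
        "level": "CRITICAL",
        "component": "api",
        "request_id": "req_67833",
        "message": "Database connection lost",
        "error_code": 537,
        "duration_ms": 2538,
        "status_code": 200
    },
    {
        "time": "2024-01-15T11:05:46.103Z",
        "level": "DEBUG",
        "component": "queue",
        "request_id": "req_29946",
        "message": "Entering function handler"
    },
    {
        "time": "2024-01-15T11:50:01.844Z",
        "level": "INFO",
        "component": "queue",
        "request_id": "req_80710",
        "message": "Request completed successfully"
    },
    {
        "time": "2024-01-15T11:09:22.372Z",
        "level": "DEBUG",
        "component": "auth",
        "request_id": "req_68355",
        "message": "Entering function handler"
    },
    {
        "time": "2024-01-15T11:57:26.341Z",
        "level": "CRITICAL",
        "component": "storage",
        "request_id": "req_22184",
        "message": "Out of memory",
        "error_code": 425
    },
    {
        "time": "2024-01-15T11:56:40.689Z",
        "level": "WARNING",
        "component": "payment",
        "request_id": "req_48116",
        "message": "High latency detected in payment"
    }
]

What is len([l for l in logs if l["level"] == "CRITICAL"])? 2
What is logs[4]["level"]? "CRITICAL"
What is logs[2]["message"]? "Request completed successfully"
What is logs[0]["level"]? "CRITICAL"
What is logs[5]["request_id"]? "req_48116"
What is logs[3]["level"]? "DEBUG"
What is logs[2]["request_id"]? "req_80710"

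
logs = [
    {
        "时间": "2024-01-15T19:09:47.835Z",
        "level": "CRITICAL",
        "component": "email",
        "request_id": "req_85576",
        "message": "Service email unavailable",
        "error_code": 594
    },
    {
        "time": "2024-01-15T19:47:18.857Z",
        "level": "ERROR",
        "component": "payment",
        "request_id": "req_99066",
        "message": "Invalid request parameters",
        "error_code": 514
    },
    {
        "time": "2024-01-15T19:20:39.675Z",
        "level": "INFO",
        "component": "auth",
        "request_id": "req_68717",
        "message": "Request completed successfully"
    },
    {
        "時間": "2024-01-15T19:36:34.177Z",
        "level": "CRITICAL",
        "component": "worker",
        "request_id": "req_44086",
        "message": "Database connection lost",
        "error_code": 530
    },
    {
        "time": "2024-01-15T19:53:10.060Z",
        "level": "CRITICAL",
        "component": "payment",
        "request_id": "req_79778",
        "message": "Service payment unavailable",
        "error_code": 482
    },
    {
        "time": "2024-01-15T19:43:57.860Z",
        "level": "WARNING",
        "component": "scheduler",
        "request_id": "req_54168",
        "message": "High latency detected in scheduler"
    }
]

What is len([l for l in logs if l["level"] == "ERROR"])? 1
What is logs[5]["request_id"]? "req_54168"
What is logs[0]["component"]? "email"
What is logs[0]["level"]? "CRITICAL"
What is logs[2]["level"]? "INFO"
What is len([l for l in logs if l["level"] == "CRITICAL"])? 3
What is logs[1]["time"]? "2024-01-15T19:47:18.857Z"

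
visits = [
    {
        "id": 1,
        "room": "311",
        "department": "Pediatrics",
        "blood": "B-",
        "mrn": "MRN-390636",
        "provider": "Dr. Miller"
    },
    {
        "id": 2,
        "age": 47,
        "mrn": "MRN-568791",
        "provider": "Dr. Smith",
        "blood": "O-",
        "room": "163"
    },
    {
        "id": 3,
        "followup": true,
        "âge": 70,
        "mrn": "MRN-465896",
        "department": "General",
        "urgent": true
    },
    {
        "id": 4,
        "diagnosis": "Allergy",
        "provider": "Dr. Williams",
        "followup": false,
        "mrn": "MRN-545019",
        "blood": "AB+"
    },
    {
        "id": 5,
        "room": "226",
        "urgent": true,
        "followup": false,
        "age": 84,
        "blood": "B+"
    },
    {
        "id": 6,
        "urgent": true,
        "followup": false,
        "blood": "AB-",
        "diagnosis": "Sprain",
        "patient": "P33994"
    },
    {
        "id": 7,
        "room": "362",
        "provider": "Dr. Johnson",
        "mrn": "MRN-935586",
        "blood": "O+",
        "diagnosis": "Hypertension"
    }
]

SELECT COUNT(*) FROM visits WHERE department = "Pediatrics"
1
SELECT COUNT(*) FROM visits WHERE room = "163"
1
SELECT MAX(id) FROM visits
7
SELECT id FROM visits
[1, 2, 3, 4, 5, 6, 7]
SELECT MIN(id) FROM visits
1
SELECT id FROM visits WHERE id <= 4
[1, 2, 3, 4]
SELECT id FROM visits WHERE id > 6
[7]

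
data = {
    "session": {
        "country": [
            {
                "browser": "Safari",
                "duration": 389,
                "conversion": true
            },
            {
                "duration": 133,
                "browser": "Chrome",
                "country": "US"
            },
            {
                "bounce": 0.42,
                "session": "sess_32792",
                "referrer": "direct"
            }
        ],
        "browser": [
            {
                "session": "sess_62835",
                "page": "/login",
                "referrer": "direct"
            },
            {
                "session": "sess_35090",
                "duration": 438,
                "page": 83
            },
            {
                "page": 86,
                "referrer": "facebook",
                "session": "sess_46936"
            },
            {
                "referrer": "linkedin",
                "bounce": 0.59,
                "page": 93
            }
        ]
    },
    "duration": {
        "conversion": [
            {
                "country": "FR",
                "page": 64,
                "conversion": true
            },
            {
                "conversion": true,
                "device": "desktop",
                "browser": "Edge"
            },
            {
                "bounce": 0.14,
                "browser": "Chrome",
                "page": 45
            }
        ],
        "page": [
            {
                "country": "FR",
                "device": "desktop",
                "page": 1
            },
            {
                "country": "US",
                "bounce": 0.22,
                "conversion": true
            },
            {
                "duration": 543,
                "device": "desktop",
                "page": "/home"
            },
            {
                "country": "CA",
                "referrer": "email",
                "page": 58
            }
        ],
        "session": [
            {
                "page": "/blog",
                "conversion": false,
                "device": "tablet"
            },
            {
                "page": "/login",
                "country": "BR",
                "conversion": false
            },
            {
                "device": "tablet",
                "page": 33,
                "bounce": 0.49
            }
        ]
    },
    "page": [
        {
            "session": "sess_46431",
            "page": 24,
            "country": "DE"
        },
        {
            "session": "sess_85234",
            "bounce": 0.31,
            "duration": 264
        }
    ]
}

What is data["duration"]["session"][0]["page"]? "/blog"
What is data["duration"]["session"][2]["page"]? 33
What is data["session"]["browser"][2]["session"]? "sess_46936"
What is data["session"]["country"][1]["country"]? "US"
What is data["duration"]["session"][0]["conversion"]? False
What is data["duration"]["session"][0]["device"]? "tablet"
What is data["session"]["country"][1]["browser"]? "Chrome"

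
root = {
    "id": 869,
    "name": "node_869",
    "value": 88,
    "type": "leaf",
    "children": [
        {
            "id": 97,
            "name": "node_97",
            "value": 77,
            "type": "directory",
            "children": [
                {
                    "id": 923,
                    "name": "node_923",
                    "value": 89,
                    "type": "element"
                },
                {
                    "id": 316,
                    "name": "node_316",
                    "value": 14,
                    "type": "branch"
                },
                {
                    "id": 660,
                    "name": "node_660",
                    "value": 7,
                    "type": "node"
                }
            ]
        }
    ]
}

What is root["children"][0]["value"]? 77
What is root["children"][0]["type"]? "directory"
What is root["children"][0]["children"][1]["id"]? 316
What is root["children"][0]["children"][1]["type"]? "branch"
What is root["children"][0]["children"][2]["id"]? 660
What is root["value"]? 88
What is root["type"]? "leaf"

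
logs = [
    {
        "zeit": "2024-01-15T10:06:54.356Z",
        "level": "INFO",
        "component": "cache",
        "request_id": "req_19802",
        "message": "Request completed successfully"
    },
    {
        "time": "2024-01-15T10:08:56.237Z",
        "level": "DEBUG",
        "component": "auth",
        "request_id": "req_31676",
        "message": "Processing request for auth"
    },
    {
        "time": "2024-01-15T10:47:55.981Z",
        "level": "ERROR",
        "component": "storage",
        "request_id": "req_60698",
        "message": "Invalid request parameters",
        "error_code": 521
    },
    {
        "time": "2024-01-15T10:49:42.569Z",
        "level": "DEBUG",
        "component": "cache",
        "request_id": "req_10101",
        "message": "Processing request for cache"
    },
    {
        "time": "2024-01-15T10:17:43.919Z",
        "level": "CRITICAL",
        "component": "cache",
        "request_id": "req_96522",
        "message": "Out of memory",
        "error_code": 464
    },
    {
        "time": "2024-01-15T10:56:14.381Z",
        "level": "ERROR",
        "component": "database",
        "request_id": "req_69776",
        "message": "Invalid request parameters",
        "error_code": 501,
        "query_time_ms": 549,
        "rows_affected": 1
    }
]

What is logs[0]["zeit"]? "2024-01-15T10:06:54.356Z"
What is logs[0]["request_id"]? "req_19802"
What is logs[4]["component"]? "cache"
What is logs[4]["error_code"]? 464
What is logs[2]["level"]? "ERROR"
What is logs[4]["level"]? "CRITICAL"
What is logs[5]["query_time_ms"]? 549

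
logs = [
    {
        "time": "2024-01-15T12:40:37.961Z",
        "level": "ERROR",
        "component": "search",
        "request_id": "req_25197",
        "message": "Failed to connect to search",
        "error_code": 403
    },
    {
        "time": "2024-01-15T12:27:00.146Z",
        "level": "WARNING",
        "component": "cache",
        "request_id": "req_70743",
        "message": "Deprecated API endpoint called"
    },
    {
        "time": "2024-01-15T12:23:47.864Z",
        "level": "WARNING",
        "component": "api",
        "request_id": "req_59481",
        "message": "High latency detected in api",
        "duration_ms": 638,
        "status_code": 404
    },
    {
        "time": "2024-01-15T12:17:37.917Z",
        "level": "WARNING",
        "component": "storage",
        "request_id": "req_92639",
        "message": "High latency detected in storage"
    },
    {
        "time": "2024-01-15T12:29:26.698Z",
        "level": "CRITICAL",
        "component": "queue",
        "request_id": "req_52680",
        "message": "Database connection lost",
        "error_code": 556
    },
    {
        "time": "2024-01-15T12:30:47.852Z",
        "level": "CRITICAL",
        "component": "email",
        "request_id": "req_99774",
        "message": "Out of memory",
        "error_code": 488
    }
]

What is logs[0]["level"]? "ERROR"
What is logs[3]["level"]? "WARNING"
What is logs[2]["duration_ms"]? 638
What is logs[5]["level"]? "CRITICAL"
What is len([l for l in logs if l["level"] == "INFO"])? 0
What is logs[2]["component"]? "api"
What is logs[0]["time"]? "2024-01-15T12:40:37.961Z"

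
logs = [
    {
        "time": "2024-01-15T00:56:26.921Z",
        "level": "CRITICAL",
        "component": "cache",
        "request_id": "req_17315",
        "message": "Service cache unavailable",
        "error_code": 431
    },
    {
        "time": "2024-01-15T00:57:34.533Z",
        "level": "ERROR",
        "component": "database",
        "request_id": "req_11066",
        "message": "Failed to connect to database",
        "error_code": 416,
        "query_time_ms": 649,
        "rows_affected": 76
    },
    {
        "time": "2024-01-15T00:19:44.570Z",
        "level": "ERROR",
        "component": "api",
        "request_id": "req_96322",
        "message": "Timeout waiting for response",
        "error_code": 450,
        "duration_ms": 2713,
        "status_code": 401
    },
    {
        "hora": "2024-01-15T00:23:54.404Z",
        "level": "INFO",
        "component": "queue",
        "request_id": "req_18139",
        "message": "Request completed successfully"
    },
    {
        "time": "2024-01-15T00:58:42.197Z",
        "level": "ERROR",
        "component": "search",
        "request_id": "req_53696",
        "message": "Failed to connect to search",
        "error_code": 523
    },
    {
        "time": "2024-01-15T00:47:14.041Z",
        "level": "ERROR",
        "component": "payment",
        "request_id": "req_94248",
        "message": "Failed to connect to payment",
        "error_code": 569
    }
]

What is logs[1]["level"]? "ERROR"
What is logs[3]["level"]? "INFO"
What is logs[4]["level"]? "ERROR"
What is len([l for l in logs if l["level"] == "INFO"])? 1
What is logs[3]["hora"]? "2024-01-15T00:23:54.404Z"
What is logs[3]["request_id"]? "req_18139"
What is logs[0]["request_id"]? "req_17315"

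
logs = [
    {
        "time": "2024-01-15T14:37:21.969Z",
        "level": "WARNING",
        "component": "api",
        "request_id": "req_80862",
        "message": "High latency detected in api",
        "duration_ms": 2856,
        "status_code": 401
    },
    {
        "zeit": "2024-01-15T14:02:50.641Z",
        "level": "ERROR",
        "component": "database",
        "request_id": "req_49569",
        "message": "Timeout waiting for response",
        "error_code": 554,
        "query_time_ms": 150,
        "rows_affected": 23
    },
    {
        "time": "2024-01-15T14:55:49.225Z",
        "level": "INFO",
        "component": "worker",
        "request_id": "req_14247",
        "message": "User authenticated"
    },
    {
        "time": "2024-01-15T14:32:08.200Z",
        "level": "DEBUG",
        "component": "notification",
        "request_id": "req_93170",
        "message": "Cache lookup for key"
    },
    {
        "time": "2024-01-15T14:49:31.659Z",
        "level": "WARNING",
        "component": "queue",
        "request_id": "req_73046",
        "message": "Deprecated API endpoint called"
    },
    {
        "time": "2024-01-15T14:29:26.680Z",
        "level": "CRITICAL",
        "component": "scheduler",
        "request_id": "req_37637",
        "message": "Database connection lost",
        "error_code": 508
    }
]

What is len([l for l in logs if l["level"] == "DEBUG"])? 1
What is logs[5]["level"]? "CRITICAL"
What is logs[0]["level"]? "WARNING"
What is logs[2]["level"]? "INFO"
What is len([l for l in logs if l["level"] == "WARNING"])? 2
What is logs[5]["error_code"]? 508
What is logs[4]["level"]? "WARNING"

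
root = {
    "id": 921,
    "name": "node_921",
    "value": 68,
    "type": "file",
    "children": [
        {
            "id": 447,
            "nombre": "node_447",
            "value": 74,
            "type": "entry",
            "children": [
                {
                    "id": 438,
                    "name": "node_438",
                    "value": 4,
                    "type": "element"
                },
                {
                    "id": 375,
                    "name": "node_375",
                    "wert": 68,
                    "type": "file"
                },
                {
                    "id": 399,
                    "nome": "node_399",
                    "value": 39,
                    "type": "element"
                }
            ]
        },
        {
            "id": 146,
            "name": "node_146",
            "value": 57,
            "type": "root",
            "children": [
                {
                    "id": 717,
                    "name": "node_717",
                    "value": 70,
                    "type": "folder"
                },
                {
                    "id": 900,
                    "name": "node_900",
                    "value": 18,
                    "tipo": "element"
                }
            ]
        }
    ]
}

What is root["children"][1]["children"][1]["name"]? "node_900"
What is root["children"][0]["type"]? "entry"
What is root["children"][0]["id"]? 447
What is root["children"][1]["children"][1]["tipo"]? "element"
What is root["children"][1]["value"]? 57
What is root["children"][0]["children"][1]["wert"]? 68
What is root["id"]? 921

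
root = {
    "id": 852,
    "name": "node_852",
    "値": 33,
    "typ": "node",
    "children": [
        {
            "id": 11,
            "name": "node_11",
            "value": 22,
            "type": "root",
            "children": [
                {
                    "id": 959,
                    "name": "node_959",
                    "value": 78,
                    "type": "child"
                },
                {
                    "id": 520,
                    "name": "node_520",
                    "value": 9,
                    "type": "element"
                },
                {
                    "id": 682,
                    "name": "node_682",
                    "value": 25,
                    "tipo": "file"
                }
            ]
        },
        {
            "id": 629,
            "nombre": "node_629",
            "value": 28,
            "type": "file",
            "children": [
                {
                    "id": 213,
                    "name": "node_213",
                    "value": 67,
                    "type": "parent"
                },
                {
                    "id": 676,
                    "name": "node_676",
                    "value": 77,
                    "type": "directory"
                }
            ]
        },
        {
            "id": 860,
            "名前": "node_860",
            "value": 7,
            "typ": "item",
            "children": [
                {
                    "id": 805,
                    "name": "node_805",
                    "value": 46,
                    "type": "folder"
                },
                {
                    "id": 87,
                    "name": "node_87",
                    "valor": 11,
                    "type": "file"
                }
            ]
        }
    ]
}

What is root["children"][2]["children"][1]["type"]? "file"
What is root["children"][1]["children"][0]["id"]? 213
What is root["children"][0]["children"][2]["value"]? 25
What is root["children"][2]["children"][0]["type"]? "folder"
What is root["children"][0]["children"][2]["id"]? 682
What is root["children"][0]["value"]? 22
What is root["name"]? "node_852"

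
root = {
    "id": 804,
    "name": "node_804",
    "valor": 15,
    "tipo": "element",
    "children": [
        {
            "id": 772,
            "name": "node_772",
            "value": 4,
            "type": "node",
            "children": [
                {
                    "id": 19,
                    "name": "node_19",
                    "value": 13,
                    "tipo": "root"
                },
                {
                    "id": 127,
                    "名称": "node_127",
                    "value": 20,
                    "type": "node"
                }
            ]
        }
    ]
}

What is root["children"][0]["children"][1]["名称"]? "node_127"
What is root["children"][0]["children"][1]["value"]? 20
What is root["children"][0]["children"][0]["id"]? 19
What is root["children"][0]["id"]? 772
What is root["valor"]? 15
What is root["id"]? 804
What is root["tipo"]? "element"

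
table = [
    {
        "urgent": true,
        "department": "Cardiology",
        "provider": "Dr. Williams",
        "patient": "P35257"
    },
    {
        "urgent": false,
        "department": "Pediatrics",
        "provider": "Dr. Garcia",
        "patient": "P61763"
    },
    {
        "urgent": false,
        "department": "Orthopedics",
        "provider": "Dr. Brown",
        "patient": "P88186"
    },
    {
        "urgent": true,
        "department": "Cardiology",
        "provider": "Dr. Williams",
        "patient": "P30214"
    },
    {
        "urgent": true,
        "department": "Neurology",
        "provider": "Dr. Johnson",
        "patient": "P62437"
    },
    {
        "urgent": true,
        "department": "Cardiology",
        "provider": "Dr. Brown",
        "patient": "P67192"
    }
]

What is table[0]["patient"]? "P35257"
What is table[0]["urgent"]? True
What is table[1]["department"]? "Pediatrics"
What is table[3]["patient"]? "P30214"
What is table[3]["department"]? "Cardiology"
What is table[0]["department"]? "Cardiology"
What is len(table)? 6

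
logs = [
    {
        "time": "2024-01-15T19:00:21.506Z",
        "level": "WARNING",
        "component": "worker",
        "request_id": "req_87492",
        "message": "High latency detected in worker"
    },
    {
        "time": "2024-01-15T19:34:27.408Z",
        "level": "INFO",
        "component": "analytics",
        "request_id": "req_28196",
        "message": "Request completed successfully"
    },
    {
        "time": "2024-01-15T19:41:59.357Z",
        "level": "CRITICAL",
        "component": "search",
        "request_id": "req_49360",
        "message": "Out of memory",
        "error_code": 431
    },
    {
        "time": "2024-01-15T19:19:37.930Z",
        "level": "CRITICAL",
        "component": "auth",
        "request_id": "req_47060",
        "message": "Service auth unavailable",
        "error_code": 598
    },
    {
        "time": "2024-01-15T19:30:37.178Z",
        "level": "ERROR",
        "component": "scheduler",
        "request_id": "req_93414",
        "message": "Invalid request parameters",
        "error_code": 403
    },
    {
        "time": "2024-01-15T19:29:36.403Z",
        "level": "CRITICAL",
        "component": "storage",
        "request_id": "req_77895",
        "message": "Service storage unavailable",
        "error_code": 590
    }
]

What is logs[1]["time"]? "2024-01-15T19:34:27.408Z"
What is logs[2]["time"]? "2024-01-15T19:41:59.357Z"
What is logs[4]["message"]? "Invalid request parameters"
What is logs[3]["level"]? "CRITICAL"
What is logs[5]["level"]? "CRITICAL"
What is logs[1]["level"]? "INFO"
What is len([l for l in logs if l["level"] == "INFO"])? 1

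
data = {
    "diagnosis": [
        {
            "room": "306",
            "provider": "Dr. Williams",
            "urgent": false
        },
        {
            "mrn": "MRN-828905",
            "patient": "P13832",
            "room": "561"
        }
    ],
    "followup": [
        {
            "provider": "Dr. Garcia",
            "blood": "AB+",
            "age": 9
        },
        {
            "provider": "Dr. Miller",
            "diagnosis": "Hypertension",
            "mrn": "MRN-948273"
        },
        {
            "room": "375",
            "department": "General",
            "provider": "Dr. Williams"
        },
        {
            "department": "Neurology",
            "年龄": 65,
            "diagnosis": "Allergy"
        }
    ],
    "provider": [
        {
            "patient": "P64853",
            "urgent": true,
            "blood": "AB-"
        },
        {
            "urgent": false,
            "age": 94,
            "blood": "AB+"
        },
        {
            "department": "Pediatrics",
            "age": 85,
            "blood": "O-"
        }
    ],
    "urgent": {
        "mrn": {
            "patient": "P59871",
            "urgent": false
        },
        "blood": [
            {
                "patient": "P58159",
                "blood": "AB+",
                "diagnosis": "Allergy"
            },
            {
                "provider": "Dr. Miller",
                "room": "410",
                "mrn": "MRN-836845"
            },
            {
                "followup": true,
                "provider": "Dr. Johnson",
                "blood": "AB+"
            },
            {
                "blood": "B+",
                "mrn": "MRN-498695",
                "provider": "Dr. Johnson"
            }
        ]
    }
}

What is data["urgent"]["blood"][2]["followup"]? True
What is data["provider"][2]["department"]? "Pediatrics"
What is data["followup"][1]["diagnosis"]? "Hypertension"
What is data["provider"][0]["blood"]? "AB-"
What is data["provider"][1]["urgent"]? False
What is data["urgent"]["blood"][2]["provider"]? "Dr. Johnson"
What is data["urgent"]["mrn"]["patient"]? "P59871"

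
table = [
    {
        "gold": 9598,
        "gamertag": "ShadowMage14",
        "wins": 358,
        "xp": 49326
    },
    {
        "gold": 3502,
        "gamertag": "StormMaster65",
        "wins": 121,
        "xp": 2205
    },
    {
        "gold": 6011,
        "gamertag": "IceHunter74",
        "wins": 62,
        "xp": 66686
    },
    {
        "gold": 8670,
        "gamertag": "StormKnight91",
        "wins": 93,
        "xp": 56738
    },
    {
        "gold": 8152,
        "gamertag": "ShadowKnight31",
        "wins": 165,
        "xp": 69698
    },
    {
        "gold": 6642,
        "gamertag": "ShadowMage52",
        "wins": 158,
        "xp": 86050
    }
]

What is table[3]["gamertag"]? "StormKnight91"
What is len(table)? 6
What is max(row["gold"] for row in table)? 9598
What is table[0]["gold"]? 9598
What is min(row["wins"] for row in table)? 62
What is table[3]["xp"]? 56738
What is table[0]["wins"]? 358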